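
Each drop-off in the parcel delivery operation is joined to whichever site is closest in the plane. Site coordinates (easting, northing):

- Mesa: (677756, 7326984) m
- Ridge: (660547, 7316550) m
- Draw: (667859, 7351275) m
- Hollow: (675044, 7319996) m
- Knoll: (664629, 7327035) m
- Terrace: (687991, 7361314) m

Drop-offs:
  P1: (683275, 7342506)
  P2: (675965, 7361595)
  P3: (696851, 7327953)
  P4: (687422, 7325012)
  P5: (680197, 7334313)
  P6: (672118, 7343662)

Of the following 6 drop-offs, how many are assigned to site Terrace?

P1 → Mesa
P2 → Terrace
P3 → Mesa
P4 → Mesa
P5 → Mesa
P6 → Draw
1 of the 6 goes to Terrace.

1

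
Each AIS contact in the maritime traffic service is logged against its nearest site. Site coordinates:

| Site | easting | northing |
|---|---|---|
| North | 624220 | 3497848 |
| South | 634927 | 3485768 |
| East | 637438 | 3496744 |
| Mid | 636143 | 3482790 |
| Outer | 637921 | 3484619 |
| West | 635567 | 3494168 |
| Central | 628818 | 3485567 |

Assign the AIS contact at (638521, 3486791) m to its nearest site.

Outer

Squared distances to each site:
North: 326775850.000; South: 13963365.000; East: 100235098.000; Mid: 21662885.000; Outer: 5077584.000; West: 63146245.000; Central: 95646385.000.
Minimum at Outer.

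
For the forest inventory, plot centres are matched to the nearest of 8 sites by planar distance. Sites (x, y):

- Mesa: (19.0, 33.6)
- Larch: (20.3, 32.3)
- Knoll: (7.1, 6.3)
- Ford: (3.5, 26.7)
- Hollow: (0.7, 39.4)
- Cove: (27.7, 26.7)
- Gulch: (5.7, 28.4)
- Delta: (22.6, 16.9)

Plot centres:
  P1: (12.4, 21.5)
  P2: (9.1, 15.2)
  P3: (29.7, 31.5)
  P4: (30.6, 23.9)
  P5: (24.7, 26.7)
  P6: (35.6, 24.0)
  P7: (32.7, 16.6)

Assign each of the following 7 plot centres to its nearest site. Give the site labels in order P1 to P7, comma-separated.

P1 → Gulch (d²=92.50)
P2 → Knoll (d²=83.21)
P3 → Cove (d²=27.04)
P4 → Cove (d²=16.25)
P5 → Cove (d²=9.00)
P6 → Cove (d²=69.70)
P7 → Delta (d²=102.10)

Gulch, Knoll, Cove, Cove, Cove, Cove, Delta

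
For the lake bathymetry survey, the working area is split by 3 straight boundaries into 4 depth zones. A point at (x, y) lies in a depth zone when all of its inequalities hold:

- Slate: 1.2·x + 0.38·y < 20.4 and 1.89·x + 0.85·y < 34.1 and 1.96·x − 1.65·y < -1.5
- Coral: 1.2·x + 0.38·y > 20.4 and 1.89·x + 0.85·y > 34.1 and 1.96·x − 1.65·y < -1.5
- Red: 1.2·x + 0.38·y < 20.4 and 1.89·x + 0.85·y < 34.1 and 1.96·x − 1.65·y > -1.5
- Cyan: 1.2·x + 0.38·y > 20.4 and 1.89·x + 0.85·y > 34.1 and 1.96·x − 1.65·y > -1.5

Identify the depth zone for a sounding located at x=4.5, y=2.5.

Red

1.2·4.5 + 0.38·2.5 = 6.350, which is < 20.4
1.89·4.5 + 0.85·2.5 = 10.630, which is < 34.1
1.96·4.5 − 1.65·2.5 = 4.695, which is > -1.5
This sign pattern matches Red.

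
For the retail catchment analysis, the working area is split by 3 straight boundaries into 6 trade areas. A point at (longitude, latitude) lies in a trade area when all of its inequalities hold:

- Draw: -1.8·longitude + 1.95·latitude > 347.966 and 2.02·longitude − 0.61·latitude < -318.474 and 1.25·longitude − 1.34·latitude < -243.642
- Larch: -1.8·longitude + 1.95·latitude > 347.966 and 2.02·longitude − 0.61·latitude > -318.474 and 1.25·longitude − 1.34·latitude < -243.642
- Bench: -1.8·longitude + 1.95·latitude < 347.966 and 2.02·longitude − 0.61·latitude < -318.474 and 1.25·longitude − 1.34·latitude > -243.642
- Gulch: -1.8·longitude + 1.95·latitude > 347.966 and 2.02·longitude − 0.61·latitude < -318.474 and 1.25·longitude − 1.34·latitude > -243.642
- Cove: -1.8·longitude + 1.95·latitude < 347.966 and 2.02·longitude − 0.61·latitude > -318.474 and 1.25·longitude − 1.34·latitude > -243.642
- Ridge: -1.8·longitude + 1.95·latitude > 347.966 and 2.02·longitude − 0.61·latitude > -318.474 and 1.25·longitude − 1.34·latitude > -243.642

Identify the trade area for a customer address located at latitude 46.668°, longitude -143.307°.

-1.8·-143.307 + 1.95·46.668 = 348.955, which is > 347.966
2.02·-143.307 − 0.61·46.668 = -317.948, which is > -318.474
1.25·-143.307 − 1.34·46.668 = -241.669, which is > -243.642
This sign pattern matches Ridge.

Ridge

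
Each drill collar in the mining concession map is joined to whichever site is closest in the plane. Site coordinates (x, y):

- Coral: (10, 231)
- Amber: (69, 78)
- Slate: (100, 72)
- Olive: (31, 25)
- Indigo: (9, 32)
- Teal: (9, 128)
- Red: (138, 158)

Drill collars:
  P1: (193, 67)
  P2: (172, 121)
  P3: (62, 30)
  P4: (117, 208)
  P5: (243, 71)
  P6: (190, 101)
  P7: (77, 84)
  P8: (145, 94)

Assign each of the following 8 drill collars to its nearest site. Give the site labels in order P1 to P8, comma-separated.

Slate, Red, Olive, Red, Red, Red, Amber, Slate

P1 → Slate (d²=8674.00)
P2 → Red (d²=2525.00)
P3 → Olive (d²=986.00)
P4 → Red (d²=2941.00)
P5 → Red (d²=18594.00)
P6 → Red (d²=5953.00)
P7 → Amber (d²=100.00)
P8 → Slate (d²=2509.00)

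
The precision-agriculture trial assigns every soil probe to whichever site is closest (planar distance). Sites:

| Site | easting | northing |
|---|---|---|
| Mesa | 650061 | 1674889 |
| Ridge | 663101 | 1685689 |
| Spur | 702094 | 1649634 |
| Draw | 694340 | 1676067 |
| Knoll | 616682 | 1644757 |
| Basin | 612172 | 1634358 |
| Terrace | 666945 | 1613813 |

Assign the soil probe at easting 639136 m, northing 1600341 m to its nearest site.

Squared distances to each site:
Mesa: 5676759929.000; Ridge: 7858602329.000; Spur: 6393509613.000; Draw: 8781908692.000; Knoll: 2476963172.000; Basin: 1884213585.000; Terrace: 954835265.000.
Minimum at Terrace.

Terrace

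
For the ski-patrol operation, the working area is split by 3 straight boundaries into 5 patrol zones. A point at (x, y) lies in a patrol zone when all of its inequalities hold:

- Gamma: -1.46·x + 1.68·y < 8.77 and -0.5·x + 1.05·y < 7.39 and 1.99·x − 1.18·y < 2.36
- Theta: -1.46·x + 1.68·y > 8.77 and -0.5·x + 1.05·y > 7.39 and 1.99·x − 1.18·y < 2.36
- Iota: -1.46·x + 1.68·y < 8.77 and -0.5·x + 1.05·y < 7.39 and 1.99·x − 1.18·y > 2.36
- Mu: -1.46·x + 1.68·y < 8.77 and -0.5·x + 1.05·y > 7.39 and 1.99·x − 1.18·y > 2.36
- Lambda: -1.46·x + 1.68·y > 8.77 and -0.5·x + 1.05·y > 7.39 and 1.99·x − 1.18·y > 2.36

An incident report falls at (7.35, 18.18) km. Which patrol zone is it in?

Theta

-1.46·7.35 + 1.68·18.18 = 19.811, which is > 8.77
-0.5·7.35 + 1.05·18.18 = 15.414, which is > 7.39
1.99·7.35 − 1.18·18.18 = -6.826, which is < 2.36
This sign pattern matches Theta.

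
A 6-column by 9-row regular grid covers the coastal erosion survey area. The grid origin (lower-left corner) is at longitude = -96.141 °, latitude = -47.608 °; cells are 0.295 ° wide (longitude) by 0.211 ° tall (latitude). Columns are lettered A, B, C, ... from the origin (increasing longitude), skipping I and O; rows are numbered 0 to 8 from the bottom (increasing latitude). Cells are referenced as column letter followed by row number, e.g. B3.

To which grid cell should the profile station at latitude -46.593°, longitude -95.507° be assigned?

Column index: ⌊(-95.507 − -96.141) / 0.295⌋ = ⌊2.149⌋ = 2 → column C
Row offset from origin: ⌊(-46.593 − -47.608) / 0.211⌋ = ⌊4.810⌋ = 4 → row 4

C4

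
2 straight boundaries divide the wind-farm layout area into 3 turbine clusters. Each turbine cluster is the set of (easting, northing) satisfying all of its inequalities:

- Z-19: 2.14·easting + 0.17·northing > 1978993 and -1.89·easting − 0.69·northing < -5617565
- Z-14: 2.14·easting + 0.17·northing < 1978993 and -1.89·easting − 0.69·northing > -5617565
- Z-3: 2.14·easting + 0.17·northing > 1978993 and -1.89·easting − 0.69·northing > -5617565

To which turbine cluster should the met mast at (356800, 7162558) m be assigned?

2.14·356800 + 0.17·7162558 = 1981186.860, which is > 1978993
-1.89·356800 − 0.69·7162558 = -5616517.020, which is > -5617565
This sign pattern matches Z-3.

Z-3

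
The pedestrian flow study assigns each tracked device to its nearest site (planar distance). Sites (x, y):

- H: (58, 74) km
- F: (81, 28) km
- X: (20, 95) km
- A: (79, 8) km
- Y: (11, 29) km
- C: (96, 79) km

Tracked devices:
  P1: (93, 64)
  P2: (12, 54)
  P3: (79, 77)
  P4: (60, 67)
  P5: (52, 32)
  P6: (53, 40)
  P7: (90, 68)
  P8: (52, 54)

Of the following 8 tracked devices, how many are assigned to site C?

P1 → C
P2 → Y
P3 → C
P4 → H
P5 → F
P6 → F
P7 → C
P8 → H
3 of the 8 go to C.

3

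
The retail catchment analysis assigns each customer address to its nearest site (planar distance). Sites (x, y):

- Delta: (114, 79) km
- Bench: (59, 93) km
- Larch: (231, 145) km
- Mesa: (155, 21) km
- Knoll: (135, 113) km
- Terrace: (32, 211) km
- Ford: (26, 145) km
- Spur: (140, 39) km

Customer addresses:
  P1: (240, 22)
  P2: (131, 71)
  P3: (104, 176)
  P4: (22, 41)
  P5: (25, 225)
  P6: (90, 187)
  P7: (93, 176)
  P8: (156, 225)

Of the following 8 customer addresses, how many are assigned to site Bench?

P1 → Mesa
P2 → Delta
P3 → Knoll
P4 → Bench
P5 → Terrace
P6 → Terrace
P7 → Terrace
P8 → Larch
1 of the 8 goes to Bench.

1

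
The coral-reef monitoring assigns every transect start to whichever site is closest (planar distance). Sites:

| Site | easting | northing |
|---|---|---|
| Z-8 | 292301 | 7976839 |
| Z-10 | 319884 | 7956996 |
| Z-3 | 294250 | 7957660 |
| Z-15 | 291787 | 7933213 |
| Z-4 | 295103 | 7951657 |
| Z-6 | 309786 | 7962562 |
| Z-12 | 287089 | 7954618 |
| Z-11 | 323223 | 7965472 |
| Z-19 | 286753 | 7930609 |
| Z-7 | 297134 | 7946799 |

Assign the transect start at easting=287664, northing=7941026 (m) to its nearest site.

Squared distances to each site:
Z-8: 1304072738.000; Z-10: 1293169300.000; Z-3: 320065352.000; Z-15: 78042098.000; Z-4: 168356882.000; Z-6: 953182180.000; Z-12: 185073089.000; Z-11: 1862049397.000; Z-19: 109343810.000; Z-7: 123008429.000.
Minimum at Z-15.

Z-15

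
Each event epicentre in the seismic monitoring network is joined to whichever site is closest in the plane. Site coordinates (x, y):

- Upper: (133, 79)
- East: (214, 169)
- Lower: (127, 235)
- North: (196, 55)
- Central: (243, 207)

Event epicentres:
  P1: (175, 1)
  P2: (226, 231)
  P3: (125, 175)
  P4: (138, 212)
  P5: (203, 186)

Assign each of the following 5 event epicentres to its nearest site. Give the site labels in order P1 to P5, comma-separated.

P1 → North (d²=3357.00)
P2 → Central (d²=865.00)
P3 → Lower (d²=3604.00)
P4 → Lower (d²=650.00)
P5 → East (d²=410.00)

North, Central, Lower, Lower, East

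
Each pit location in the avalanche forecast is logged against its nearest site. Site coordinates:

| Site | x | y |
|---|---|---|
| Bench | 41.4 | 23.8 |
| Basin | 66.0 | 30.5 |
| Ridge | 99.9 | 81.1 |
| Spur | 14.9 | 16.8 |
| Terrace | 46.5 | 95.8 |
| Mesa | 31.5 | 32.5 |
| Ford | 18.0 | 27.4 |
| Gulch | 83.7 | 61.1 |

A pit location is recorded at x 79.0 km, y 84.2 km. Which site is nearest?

Squared distances to each site:
Bench: 5061.920; Basin: 3052.690; Ridge: 446.420; Spur: 8651.570; Terrace: 1190.810; Mesa: 4929.140; Ford: 6947.240; Gulch: 555.700.
Minimum at Ridge.

Ridge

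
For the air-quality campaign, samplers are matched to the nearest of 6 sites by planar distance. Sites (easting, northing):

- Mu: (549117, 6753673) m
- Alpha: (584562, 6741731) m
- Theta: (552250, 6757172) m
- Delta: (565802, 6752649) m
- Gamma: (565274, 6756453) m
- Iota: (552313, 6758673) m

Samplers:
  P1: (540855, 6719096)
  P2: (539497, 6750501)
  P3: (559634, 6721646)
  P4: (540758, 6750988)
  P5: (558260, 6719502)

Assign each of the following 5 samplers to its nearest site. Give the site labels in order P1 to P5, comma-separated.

P1 → Mu (d²=1263829573.00)
P2 → Mu (d²=102605984.00)
P3 → Delta (d²=999230233.00)
P4 → Mu (d²=77082106.00)
P5 → Delta (d²=1155605373.00)

Mu, Mu, Delta, Mu, Delta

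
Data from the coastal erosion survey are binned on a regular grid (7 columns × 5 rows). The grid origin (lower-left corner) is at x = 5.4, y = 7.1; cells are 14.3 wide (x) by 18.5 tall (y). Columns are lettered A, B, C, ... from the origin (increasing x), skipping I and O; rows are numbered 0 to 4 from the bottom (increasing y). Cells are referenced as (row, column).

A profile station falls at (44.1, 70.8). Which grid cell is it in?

(3, C)

Column index: ⌊(44.1 − 5.4) / 14.3⌋ = ⌊2.706⌋ = 2 → column C
Row offset from origin: ⌊(70.8 − 7.1) / 18.5⌋ = ⌊3.443⌋ = 3 → row 3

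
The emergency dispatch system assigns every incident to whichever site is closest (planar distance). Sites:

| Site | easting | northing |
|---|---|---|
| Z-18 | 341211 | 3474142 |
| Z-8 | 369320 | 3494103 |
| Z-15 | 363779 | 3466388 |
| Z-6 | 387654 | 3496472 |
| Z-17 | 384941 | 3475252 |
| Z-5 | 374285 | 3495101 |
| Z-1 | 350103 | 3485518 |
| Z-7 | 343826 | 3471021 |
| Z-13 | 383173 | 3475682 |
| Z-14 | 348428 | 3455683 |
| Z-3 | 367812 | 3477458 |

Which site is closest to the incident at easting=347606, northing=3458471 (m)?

Z-14

Squared distances to each site:
Z-18: 286476266.000; Z-8: 1741137220.000; Z-15: 324244818.000; Z-6: 3047918305.000; Z-17: 1675504186.000; Z-5: 2053525941.000; Z-1: 737775218.000; Z-7: 171790900.000; Z-13: 1561230010.000; Z-14: 8448628.000; Z-3: 768788605.000.
Minimum at Z-14.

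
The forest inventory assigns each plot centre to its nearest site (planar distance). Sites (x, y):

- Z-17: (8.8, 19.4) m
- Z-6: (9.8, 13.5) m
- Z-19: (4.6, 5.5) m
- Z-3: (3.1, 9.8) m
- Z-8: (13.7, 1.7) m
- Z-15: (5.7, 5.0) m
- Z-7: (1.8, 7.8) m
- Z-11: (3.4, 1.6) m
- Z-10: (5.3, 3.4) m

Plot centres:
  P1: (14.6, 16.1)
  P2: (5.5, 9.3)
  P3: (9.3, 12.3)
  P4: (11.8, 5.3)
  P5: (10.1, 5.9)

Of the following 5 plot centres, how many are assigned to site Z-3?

P1 → Z-6
P2 → Z-3
P3 → Z-6
P4 → Z-8
P5 → Z-15
1 of the 5 goes to Z-3.

1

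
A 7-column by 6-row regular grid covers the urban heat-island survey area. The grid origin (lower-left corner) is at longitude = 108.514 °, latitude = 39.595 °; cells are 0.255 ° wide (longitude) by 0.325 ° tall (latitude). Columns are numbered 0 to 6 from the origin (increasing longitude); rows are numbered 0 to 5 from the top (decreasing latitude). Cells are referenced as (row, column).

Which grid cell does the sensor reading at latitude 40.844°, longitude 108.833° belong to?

(2, 1)

Column index: ⌊(108.833 − 108.514) / 0.255⌋ = ⌊1.251⌋ = 1
Row offset from origin: ⌊(40.844 − 39.595) / 0.325⌋ = ⌊3.843⌋ = 3 → row 2 (counted from top)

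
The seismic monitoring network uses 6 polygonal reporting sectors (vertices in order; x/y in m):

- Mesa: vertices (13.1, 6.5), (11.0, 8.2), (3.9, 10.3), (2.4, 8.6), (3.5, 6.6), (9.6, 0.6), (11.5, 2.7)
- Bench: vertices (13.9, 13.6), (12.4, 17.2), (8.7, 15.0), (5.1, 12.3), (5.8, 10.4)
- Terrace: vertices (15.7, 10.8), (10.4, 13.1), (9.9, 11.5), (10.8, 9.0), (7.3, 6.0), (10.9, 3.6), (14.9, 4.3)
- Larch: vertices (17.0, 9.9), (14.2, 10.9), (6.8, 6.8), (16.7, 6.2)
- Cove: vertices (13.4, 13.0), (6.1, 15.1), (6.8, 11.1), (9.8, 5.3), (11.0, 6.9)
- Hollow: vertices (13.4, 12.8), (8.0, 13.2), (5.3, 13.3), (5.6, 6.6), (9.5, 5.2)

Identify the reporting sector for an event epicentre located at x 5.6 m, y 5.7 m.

Mesa

Cast a ray rightward from (5.6, 5.7). For each polygon, the edges (by vertex number in listed order) whose endpoints lie on opposite sides of y = 5.7, where each meets that height, and whether that is right or left of the point:
Mesa: 5–6 at x≈4.41 (left), 7–1 at x≈12.76 (right) → 1 crossing.
Bench: no edge straddles that height → 0 crossings.
Terrace: 5–6 at x≈7.75 (right), 7–1 at x≈15.07 (right) → 2 crossings.
Larch: no edge straddles that height → 0 crossings.
Cove: 3–4 at x≈9.59 (right), 4–5 at x≈10.10 (right) → 2 crossings.
Hollow: 4–5 at x≈8.11 (right), 5–1 at x≈9.76 (right) → 2 crossings.
Only Mesa has an odd count, so the point is inside Mesa.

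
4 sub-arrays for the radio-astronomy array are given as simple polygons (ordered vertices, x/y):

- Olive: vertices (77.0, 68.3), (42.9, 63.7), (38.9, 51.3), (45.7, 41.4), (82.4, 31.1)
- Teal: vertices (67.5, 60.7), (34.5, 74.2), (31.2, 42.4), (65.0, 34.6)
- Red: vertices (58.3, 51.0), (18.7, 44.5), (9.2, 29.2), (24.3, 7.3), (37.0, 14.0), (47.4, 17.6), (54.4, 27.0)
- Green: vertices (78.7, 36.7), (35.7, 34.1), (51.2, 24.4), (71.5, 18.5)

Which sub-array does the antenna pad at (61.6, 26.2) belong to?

Cast a ray rightward from (61.6, 26.2). For each polygon, the edges (by vertex number in listed order) whose endpoints lie on opposite sides of y = 26.2, where each meets that height, and whether that is right or left of the point:
Olive: no edge straddles that height → 0 crossings.
Teal: no edge straddles that height → 0 crossings.
Red: 3–4 at x≈11.27 (left), 6–7 at x≈53.80 (left) → 0 crossings.
Green: 2–3 at x≈48.32 (left), 4–1 at x≈74.55 (right) → 1 crossing.
Only Green has an odd count, so the point is inside Green.

Green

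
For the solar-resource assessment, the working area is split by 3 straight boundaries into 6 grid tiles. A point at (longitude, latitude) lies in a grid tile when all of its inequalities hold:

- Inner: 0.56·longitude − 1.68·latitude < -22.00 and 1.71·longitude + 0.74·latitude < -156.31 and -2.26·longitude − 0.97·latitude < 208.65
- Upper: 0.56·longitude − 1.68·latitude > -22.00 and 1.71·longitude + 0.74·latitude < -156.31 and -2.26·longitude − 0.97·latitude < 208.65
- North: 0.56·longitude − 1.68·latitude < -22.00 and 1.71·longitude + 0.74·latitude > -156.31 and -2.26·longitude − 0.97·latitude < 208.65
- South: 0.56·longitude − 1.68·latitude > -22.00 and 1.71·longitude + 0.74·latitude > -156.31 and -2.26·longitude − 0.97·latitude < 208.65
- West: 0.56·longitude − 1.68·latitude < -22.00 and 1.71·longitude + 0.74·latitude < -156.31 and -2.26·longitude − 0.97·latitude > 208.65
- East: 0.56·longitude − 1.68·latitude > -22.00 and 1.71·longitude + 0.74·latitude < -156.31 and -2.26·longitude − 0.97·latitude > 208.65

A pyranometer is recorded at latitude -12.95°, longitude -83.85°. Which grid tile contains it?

0.56·-83.85 − 1.68·-12.95 = -25.200, which is < -22.00
1.71·-83.85 + 0.74·-12.95 = -152.966, which is > -156.31
-2.26·-83.85 − 0.97·-12.95 = 202.062, which is < 208.65
This sign pattern matches North.

North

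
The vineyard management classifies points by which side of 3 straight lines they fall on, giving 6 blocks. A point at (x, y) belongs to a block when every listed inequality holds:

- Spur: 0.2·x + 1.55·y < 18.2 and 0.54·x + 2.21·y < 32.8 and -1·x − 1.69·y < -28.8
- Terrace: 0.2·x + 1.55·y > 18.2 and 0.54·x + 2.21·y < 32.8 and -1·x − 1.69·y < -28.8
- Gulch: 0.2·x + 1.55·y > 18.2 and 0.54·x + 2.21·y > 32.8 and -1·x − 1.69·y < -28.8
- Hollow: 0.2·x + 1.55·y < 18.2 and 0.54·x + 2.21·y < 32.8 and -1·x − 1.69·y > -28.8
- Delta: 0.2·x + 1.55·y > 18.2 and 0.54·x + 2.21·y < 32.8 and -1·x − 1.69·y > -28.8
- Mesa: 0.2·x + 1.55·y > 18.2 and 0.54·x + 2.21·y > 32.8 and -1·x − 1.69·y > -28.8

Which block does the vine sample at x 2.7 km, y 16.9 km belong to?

0.2·2.7 + 1.55·16.9 = 26.735, which is > 18.2
0.54·2.7 + 2.21·16.9 = 38.807, which is > 32.8
-1·2.7 − 1.69·16.9 = -31.261, which is < -28.8
This sign pattern matches Gulch.

Gulch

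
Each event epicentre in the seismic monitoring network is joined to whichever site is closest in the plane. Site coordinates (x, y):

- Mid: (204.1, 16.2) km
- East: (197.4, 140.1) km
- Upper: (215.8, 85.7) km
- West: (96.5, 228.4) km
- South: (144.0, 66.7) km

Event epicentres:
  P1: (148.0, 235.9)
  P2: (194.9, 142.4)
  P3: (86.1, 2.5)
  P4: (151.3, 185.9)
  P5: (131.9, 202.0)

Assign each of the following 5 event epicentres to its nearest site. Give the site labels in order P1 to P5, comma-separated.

P1 → West (d²=2708.50)
P2 → East (d²=11.54)
P3 → South (d²=7474.05)
P4 → East (d²=4222.85)
P5 → West (d²=1950.12)

West, East, South, East, West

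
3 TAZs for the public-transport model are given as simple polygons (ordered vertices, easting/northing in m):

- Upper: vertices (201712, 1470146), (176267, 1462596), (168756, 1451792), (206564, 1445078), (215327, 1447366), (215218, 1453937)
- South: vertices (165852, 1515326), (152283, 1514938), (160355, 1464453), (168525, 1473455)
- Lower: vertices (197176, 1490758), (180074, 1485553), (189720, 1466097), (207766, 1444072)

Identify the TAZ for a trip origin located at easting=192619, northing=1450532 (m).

Upper

Cast a ray rightward from (192619, 1450532). For each polygon, the edges (by vertex number in listed order) whose endpoints lie on opposite sides of northing = 1450532, where each meets that height, and whether that is right or left of the point:
Upper: 3–4 at easting≈175851.3 (left), 5–6 at easting≈215274.5 (right) → 1 crossing.
South: no edge straddles that height → 0 crossings.
Lower: 3–4 at easting≈202473.1 (right), 4–1 at easting≈206300.6 (right) → 2 crossings.
Only Upper has an odd count, so the point is inside Upper.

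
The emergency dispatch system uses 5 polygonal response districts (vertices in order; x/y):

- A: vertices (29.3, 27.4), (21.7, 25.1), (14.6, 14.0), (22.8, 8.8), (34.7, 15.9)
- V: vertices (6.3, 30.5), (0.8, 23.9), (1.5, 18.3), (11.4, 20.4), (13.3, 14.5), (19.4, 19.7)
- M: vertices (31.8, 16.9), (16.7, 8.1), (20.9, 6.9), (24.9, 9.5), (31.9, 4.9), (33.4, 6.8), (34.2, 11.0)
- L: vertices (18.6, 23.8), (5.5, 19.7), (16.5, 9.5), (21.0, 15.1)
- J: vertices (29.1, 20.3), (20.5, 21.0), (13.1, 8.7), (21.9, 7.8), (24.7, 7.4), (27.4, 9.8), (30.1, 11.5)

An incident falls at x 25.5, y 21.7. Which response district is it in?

A

Cast a ray rightward from (25.5, 21.7). For each polygon, the edges (by vertex number in listed order) whose endpoints lie on opposite sides of y = 21.7, where each meets that height, and whether that is right or left of the point:
A: 2–3 at x≈19.53 (left), 5–1 at x≈31.98 (right) → 1 crossing.
V: 2–3 at x≈1.07 (left), 6–1 at x≈16.97 (left) → 0 crossings.
M: no edge straddles that height → 0 crossings.
L: 1–2 at x≈11.89 (left), 4–1 at x≈19.18 (left) → 0 crossings.
J: no edge straddles that height → 0 crossings.
Only A has an odd count, so the point is inside A.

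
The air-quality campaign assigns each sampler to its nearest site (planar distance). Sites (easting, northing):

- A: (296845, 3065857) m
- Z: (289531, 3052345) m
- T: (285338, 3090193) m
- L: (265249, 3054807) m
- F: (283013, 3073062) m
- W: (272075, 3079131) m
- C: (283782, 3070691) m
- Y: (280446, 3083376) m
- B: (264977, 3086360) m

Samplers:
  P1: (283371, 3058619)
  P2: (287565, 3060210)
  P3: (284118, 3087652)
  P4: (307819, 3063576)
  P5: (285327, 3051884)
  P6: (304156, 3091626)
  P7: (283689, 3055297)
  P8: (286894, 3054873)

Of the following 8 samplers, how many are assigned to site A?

P1 → Z
P2 → Z
P3 → T
P4 → A
P5 → Z
P6 → T
P7 → Z
P8 → Z
1 of the 8 goes to A.

1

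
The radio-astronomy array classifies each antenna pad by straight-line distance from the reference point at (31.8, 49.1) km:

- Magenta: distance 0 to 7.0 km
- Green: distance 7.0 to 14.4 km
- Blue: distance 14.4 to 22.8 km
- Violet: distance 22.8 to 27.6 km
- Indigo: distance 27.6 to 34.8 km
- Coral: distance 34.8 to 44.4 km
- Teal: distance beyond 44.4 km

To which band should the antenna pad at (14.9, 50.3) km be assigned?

Distance = √((14.9−31.8)² + (50.3−49.1)²) = √(285.610 + 1.440) = 16.943 km.
14.4 ≤ 16.943 < 22.8 → Blue.

Blue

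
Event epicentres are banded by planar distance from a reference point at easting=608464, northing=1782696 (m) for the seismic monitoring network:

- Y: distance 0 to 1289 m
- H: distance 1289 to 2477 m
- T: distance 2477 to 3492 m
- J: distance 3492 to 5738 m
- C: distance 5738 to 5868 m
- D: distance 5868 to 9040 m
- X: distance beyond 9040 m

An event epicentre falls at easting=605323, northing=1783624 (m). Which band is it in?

T

Distance = √((605323−608464)² + (1783624−1782696)²) = √(9865881.000 + 861184.000) = 3275.220 m.
2477 ≤ 3275.220 < 3492 → T.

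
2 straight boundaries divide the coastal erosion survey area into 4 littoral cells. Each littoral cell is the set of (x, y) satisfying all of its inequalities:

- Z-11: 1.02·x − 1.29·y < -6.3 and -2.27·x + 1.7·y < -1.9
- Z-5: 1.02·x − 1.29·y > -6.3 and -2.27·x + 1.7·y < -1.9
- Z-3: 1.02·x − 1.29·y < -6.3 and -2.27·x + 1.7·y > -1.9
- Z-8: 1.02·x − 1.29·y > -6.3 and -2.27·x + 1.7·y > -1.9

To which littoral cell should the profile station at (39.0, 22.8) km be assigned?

1.02·39.0 − 1.29·22.8 = 10.368, which is > -6.3
-2.27·39.0 + 1.7·22.8 = -49.770, which is < -1.9
This sign pattern matches Z-5.

Z-5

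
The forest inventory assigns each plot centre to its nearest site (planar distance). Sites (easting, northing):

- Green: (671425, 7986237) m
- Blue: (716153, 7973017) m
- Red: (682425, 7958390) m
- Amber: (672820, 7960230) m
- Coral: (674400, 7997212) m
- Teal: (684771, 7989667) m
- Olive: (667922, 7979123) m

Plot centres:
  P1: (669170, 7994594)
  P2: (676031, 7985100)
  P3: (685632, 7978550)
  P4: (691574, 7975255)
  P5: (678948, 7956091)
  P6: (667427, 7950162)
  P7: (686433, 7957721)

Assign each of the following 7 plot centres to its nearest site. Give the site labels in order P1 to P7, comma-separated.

P1 → Coral (d²=34206824.00)
P2 → Green (d²=22508005.00)
P3 → Teal (d²=124329010.00)
P4 → Teal (d²=253986553.00)
P5 → Red (d²=17374930.00)
P6 → Amber (d²=130449073.00)
P7 → Red (d²=16511625.00)

Coral, Green, Teal, Teal, Red, Amber, Red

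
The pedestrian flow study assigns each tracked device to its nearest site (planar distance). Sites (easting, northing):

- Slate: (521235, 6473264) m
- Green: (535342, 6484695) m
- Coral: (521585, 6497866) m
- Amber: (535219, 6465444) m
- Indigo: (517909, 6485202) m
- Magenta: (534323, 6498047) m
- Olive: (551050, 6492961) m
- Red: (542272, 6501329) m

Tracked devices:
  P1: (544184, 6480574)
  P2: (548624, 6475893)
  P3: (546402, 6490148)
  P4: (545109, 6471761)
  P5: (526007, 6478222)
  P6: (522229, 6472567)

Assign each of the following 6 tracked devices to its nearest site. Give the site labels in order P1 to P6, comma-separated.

Green, Green, Olive, Amber, Slate, Slate

P1 → Green (d²=95163605.00)
P2 → Green (d²=253886728.00)
P3 → Olive (d²=29516873.00)
P4 → Amber (d²=137716589.00)
P5 → Slate (d²=47353748.00)
P6 → Slate (d²=1473845.00)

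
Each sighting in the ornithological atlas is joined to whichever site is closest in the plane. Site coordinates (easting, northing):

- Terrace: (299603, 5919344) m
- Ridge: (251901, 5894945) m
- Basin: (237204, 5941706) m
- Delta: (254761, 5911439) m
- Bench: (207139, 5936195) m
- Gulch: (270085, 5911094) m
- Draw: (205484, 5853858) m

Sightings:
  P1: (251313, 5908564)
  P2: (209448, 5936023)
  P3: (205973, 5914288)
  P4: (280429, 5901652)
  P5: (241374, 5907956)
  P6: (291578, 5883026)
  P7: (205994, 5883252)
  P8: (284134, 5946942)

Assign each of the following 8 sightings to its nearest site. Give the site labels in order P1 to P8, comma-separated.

P1 → Delta (d²=20154329.00)
P2 → Bench (d²=5361065.00)
P3 → Bench (d²=481276205.00)
P4 → Gulch (d²=196149700.00)
P5 → Delta (d²=191343058.00)
P6 → Gulch (d²=1249761673.00)
P7 → Draw (d²=864267336.00)
P8 → Terrace (d²=1000939565.00)

Delta, Bench, Bench, Gulch, Delta, Gulch, Draw, Terrace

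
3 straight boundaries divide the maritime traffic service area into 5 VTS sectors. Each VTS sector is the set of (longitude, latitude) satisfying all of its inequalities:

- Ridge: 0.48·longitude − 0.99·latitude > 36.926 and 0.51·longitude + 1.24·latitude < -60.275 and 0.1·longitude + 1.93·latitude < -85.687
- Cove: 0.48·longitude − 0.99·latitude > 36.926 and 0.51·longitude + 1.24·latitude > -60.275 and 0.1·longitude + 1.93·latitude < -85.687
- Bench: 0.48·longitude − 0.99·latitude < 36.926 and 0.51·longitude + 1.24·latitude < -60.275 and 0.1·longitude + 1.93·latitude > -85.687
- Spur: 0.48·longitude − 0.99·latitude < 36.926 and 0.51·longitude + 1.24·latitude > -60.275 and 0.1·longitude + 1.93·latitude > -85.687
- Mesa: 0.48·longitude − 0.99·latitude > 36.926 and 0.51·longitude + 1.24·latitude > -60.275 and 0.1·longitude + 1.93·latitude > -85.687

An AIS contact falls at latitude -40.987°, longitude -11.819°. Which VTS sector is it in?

0.48·-11.819 − 0.99·-40.987 = 34.904, which is < 36.926
0.51·-11.819 + 1.24·-40.987 = -56.852, which is > -60.275
0.1·-11.819 + 1.93·-40.987 = -80.287, which is > -85.687
This sign pattern matches Spur.

Spur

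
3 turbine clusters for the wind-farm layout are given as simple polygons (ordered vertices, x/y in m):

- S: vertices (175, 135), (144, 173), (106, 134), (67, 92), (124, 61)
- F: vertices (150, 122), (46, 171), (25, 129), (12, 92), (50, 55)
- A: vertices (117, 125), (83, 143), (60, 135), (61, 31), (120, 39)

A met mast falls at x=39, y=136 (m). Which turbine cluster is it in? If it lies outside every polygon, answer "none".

F

Cast a ray rightward from (39, 136). For each polygon, the edges (by vertex number in listed order) whose endpoints lie on opposite sides of y = 136, where each meets that height, and whether that is right or left of the point:
S: 1–2 at x≈174.2 (right), 2–3 at x≈107.9 (right) → 2 crossings.
F: 1–2 at x≈120.3 (right), 2–3 at x≈28.5 (left) → 1 crossing.
A: 1–2 at x≈96.2 (right), 2–3 at x≈62.9 (right) → 2 crossings.
Only F has an odd count, so the point is inside F.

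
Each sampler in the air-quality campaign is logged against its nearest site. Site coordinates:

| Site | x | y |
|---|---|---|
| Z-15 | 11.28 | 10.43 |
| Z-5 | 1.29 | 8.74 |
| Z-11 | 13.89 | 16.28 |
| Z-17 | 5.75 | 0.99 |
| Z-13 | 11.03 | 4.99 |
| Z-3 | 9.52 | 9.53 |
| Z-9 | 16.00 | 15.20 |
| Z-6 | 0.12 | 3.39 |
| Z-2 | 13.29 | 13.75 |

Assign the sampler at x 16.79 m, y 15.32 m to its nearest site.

Squared distances to each site:
Z-15: 54.272; Z-5: 283.546; Z-11: 9.332; Z-17: 327.231; Z-13: 139.887; Z-3: 86.377; Z-9: 0.638; Z-6: 420.214; Z-2: 14.715.
Minimum at Z-9.

Z-9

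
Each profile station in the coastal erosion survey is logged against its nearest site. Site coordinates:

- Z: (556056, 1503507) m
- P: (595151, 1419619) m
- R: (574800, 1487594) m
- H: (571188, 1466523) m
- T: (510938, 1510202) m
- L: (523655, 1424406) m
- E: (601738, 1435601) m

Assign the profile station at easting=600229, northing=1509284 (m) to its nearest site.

Squared distances to each site:
Z: 1984627658.000; P: 8065598309.000; R: 1117090141.000; H: 2671882802.000; T: 7973725405.000; L: 13067852360.000; E: 5431461570.000.
Minimum at R.

R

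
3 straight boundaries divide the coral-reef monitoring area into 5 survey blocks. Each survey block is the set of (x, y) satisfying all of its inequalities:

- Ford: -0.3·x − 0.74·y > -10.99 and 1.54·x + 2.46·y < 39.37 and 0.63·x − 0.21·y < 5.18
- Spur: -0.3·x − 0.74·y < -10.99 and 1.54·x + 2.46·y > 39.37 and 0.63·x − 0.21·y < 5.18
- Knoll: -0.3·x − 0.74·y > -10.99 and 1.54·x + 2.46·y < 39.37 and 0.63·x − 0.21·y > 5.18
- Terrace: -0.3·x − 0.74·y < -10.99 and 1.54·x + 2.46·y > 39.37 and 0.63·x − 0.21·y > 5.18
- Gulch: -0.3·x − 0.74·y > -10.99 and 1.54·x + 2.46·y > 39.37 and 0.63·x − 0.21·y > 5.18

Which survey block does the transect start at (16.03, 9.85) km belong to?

-0.3·16.03 − 0.74·9.85 = -12.098, which is < -10.99
1.54·16.03 + 2.46·9.85 = 48.917, which is > 39.37
0.63·16.03 − 0.21·9.85 = 8.030, which is > 5.18
This sign pattern matches Terrace.

Terrace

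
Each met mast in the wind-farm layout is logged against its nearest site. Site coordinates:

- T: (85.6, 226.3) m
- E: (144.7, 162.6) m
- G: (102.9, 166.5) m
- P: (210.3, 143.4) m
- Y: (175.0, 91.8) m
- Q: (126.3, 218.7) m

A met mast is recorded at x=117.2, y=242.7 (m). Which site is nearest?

Squared distances to each site:
T: 1267.520; E: 7172.260; G: 6010.930; P: 18528.100; Y: 26111.650; Q: 658.810.
Minimum at Q.

Q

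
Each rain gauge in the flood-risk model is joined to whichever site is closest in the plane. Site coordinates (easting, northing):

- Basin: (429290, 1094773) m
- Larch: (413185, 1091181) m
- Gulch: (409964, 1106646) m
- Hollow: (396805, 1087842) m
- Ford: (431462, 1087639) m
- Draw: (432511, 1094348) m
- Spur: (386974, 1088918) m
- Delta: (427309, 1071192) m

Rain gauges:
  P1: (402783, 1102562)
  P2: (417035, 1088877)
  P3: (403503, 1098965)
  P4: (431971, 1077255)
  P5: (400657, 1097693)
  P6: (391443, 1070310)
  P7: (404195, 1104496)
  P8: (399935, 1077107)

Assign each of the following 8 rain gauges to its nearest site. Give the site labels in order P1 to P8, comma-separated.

P1 → Gulch (d²=68245817.00)
P2 → Larch (d²=20130916.00)
P3 → Gulch (d²=100742282.00)
P4 → Delta (d²=58494213.00)
P5 → Hollow (d²=111880105.00)
P6 → Hollow (d²=336122068.00)
P7 → Gulch (d²=37903861.00)
P8 → Hollow (d²=125037125.00)

Gulch, Larch, Gulch, Delta, Hollow, Hollow, Gulch, Hollow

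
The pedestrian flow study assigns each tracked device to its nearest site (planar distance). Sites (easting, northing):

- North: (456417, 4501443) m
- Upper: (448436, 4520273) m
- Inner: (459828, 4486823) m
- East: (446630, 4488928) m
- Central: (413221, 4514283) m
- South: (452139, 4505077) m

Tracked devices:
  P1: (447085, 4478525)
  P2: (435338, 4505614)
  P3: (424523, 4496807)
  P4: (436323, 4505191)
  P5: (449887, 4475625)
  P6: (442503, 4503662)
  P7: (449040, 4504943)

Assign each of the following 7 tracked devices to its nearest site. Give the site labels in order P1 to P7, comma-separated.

East, South, Central, South, East, South, South

P1 → East (d²=108429434.00)
P2 → South (d²=282561970.00)
P3 → Central (d²=433145780.00)
P4 → South (d²=250158852.00)
P5 → East (d²=187577858.00)
P6 → South (d²=94854721.00)
P7 → South (d²=9621757.00)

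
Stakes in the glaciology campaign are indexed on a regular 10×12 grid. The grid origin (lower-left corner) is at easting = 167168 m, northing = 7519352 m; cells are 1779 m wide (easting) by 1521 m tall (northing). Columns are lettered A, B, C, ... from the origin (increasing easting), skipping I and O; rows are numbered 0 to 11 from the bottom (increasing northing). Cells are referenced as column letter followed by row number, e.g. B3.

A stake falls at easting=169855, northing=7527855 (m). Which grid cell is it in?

Column index: ⌊(169855 − 167168) / 1779⌋ = ⌊1.510⌋ = 1 → column B
Row offset from origin: ⌊(7527855 − 7519352) / 1521⌋ = ⌊5.590⌋ = 5 → row 5

B5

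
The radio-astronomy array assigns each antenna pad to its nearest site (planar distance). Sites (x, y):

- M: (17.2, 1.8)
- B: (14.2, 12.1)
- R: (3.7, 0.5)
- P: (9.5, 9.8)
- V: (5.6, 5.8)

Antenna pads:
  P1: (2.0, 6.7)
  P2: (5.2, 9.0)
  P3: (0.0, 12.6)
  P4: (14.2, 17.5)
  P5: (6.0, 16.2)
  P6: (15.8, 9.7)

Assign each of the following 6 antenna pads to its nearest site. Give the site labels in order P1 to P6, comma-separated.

P1 → V (d²=13.77)
P2 → V (d²=10.40)
P3 → V (d²=77.60)
P4 → B (d²=29.16)
P5 → P (d²=53.21)
P6 → B (d²=8.32)

V, V, V, B, P, B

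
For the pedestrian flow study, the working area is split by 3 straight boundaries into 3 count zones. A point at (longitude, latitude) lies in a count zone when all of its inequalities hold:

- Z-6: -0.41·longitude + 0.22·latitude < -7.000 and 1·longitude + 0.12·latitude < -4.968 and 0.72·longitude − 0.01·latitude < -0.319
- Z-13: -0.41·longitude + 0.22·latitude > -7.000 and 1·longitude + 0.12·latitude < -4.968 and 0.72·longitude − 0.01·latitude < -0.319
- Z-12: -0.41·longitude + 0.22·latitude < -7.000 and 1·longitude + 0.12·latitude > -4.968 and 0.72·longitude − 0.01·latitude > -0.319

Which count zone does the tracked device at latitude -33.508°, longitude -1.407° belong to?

-0.41·-1.407 + 0.22·-33.508 = -6.795, which is > -7.000
1·-1.407 + 0.12·-33.508 = -5.428, which is < -4.968
0.72·-1.407 − 0.01·-33.508 = -0.678, which is < -0.319
This sign pattern matches Z-13.

Z-13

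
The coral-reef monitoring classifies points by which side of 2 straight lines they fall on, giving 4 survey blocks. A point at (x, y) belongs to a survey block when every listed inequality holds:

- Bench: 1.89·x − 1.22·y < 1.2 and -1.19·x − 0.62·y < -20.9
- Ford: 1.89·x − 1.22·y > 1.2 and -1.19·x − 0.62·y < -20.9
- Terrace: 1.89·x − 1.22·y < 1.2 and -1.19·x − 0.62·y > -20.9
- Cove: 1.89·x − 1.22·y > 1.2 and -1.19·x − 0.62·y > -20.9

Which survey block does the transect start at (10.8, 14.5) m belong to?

1.89·10.8 − 1.22·14.5 = 2.722, which is > 1.2
-1.19·10.8 − 0.62·14.5 = -21.842, which is < -20.9
This sign pattern matches Ford.

Ford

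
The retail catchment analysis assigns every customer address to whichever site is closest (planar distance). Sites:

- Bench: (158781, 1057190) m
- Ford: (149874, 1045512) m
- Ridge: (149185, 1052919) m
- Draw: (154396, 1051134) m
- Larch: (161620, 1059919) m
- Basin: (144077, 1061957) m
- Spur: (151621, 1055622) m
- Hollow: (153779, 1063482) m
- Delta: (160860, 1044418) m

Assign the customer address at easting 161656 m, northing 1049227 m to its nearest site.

Delta

Squared distances to each site:
Bench: 71674994.000; Ford: 152616749.000; Ridge: 169156705.000; Draw: 56344249.000; Larch: 114320160.000; Basin: 471074141.000; Spur: 141597250.000; Hollow: 265252154.000; Delta: 23760097.000.
Minimum at Delta.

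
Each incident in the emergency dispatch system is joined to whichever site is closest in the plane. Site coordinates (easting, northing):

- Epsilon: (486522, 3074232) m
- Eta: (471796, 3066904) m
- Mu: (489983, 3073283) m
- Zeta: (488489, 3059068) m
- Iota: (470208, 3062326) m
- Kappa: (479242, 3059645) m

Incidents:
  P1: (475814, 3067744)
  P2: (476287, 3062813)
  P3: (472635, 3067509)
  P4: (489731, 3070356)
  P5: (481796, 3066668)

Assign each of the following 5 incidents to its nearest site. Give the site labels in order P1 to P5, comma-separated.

Eta, Kappa, Eta, Mu, Kappa

P1 → Eta (d²=16849924.00)
P2 → Kappa (d²=18768249.00)
P3 → Eta (d²=1069946.00)
P4 → Mu (d²=8630833.00)
P5 → Kappa (d²=55845445.00)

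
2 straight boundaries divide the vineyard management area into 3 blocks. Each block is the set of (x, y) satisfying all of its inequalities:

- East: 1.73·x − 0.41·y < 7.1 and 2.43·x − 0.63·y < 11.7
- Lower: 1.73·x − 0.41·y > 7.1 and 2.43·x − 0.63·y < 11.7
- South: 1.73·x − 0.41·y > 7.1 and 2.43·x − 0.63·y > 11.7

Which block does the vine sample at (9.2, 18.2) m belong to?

1.73·9.2 − 0.41·18.2 = 8.454, which is > 7.1
2.43·9.2 − 0.63·18.2 = 10.890, which is < 11.7
This sign pattern matches Lower.

Lower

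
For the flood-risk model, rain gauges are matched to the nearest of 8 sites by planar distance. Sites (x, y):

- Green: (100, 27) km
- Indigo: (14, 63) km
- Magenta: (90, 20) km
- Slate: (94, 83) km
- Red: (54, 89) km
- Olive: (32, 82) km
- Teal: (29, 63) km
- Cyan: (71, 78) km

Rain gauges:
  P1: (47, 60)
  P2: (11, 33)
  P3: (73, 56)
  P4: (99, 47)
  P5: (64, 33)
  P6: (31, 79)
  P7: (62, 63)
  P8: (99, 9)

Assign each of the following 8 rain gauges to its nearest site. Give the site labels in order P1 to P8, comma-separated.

Teal, Indigo, Cyan, Green, Magenta, Olive, Cyan, Magenta

P1 → Teal (d²=333.00)
P2 → Indigo (d²=909.00)
P3 → Cyan (d²=488.00)
P4 → Green (d²=401.00)
P5 → Magenta (d²=845.00)
P6 → Olive (d²=10.00)
P7 → Cyan (d²=306.00)
P8 → Magenta (d²=202.00)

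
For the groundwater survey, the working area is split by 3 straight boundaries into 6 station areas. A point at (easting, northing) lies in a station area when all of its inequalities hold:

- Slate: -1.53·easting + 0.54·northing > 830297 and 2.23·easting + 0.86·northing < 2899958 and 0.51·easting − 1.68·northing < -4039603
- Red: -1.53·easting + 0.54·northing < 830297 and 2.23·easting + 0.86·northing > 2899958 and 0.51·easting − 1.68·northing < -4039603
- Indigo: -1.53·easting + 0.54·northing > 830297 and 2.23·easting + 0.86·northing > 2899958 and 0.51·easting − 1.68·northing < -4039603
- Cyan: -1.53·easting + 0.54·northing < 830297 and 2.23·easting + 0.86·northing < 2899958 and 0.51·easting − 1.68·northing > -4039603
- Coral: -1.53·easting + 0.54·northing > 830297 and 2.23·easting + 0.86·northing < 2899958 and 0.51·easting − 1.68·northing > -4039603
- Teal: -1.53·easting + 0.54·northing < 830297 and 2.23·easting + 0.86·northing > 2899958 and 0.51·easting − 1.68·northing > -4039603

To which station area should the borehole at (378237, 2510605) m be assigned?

Teal

-1.53·378237 + 0.54·2510605 = 777024.090, which is < 830297
2.23·378237 + 0.86·2510605 = 3002588.810, which is > 2899958
0.51·378237 − 1.68·2510605 = -4024915.530, which is > -4039603
This sign pattern matches Teal.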